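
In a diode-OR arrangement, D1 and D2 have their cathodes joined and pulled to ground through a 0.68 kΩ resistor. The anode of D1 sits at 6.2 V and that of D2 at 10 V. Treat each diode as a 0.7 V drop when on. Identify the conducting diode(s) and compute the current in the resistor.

Only D2 conducts; I_R ≈ 14 mA

Assume both conduct. Then node N would need to be at both 6.2−0.7 = 5.5 V and 10−0.7 = 9.3 V, which is impossible.
Assume only D2 conducts: V_N = 10 − 0.7 = 9.3 V, so I_R = 9.3/0.68 = 13.7 mA.
Check D1: its anode-to-cathode voltage is 6.2 − 9.3 = -3.1 V < 0.7 V, so it is off. The assumption is consistent.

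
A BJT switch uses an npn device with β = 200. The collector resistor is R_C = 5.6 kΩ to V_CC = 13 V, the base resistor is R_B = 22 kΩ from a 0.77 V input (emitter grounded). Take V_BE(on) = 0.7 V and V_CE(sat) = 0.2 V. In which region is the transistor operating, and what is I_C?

active; I_C ≈ 0.64 mA

Assume active. Base-emitter loop: I_B = (V_BB − V_BE)/R_B = (0.77 − 0.7)/22 = 0.00318 mA.
I_C = β·I_B = 200×0.00318 = 0.636 mA.
V_CE = V_CC − I_C·R_C = 13 − 0.636×5.6 = 9.44 V > V_CE(sat), so the active-region assumption holds.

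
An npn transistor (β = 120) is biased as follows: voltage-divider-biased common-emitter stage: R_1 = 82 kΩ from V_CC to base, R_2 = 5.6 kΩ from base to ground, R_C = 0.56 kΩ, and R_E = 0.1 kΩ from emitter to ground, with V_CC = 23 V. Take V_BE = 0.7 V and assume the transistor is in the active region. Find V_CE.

Thevenize the base divider: V_Th = V_CC·R_2/(R_1+R_2) = 23×5.6/87.6 = 1.47 V, R_Th = R_1‖R_2 = 5.24 kΩ.
Base-emitter loop: V_Th = I_B·R_Th + V_BE + (β+1)I_B·R_E, so I_B = (1.47 − 0.7) / (5.24 + 121×0.1) = 0.0444 mA.
I_C = β·I_B = 120×0.0444 = 5.33 mA, and I_E = (β+1)I_B = 5.37 mA.
V_CE = V_CC − I_C·R_C − I_E·R_E = 23 − 5.33×0.56 − 5.37×0.1 = 19.5 V.
V_CE = 19.5 V > 0.2 V confirms active-region operation.

V_CE ≈ 19 V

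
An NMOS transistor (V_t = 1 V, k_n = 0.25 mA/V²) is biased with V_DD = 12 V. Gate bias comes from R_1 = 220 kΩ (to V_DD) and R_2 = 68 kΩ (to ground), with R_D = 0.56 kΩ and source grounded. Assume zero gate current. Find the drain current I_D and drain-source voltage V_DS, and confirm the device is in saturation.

V_G = V_DD·R_2/(R_1+R_2) = 12×68/288 = 2.83 V. With the source grounded, V_GS = V_G = 2.83 V.
Assume saturation: I_D = (k_n/2)(V_GS − V_t)² = (0.25/2)×(2.83 − 1)² = 0.125×1.83² = 0.42 mA.
V_DS = V_DD − I_D·R_D = 12 − 0.42×0.56 = 11.8 V.
Saturation requires V_DS ≥ V_GS − V_t = 1.83 V; 11.8 ≥ 1.83 ✓.

I_D ≈ 0.42 mA, V_DS ≈ 12 V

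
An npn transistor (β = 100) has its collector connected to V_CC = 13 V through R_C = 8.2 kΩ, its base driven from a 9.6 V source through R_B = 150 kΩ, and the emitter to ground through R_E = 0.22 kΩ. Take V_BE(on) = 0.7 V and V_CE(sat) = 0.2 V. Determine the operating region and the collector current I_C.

Assume active: I_B = (9.6 − 0.7)/(150 + 101×0.22) = 0.0517 mA, I_C = β·I_B = 5.17 mA.
Then V_CE = 13 − 5.17×8.2 − 5.22×0.22 = -30.5 V < 0.2 V — the active assumption fails.
Re-solve with V_CE = 0.2 V. KCL at the emitter: V_E/R_E = (V_BB−0.7−V_E)/R_B + (V_CC−0.2−V_E)/R_C, giving V_E = 0.347 V.
I_C = (V_CC − 0.2 − V_E)/R_C = (12.8 − 0.347)/8.2 = 1.52 mA.
Check: I_B = (8.9 − 0.347)/150 = 0.057 mA, and β·I_B = 5.7 mA > I_C, confirming saturation.

saturation; I_C ≈ 1.5 mA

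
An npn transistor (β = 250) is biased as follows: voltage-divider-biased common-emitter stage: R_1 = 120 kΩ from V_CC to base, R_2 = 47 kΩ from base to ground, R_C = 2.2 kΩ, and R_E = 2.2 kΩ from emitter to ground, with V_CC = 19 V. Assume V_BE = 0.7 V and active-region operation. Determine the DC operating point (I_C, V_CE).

Thevenize the base divider: V_Th = V_CC·R_2/(R_1+R_2) = 19×47/167 = 5.35 V, R_Th = R_1‖R_2 = 33.8 kΩ.
Base-emitter loop: V_Th = I_B·R_Th + V_BE + (β+1)I_B·R_E, so I_B = (5.35 − 0.7) / (33.8 + 251×2.2) = 0.00793 mA.
I_C = β·I_B = 250×0.00793 = 1.98 mA, and I_E = (β+1)I_B = 1.99 mA.
V_CE = V_CC − I_C·R_C − I_E·R_E = 19 − 1.98×2.2 − 1.99×2.2 = 10.3 V.
V_CE = 10.3 V > 0.2 V confirms active-region operation.

I_C ≈ 2 mA, V_CE ≈ 10 V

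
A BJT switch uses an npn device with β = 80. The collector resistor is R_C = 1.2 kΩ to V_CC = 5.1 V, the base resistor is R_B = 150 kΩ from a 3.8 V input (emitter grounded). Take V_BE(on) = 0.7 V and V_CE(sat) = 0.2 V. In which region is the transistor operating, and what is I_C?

active; I_C ≈ 1.7 mA

Assume active. Base-emitter loop: I_B = (V_BB − V_BE)/R_B = (3.8 − 0.7)/150 = 0.0207 mA.
I_C = β·I_B = 80×0.0207 = 1.65 mA.
V_CE = V_CC − I_C·R_C = 5.1 − 1.65×1.2 = 3.12 V > V_CE(sat), so the active-region assumption holds.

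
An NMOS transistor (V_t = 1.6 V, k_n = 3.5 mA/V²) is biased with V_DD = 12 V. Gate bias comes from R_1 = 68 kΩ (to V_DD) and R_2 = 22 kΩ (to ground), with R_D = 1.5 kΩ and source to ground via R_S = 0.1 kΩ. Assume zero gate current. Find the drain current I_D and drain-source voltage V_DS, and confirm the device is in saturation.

V_G = V_DD·R_2/(R_1+R_2) = 12×22/90 = 2.93 V.
Assume saturation: I_D = (k_n/2)(V_GS − V_t)² with V_GS = V_G − I_D·R_S = 2.93 − 0.1·I_D.
Substituting gives 0.0175·I_D² − 1.47·I_D + 3.11 = 0, with roots I_D = 2.18 or 81.6 mA.
The root I_D = 81.6 mA gives V_GS = -5.23 V ≤ V_t, so take I_D = 2.18 mA.
Then V_GS = 2.72 V and V_DS = V_DD − I_D(R_D+R_S) = 12 − 2.18×1.6 = 8.52 V.
Saturation requires V_DS ≥ V_GS − V_t = 1.12 V; 8.52 ≥ 1.12 ✓.

I_D ≈ 2.2 mA, V_DS ≈ 8.5 V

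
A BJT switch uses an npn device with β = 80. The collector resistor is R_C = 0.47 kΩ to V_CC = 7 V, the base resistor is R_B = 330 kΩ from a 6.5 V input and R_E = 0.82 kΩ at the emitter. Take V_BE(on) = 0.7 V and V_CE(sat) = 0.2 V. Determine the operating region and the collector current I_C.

active; I_C ≈ 1.2 mA

Assume active. Base-emitter loop: I_B = (V_BB − V_BE)/(R_B + (β+1)R_E) = (6.5 − 0.7)/(330 + 81×0.82) = 0.0146 mA.
I_C = β·I_B = 80×0.0146 = 1.17 mA.
V_CE = V_CC − I_C·R_C − I_E·R_E = 7 − 1.17×0.47 − 1.19×0.82 = 5.48 V > V_CE(sat), so the active-region assumption holds.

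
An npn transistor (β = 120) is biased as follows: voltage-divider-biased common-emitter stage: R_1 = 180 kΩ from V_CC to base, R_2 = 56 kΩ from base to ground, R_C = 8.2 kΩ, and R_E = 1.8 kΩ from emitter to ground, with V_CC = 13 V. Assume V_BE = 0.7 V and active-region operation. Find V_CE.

Thevenize the base divider: V_Th = V_CC·R_2/(R_1+R_2) = 13×56/236 = 3.08 V, R_Th = R_1‖R_2 = 42.7 kΩ.
Base-emitter loop: V_Th = I_B·R_Th + V_BE + (β+1)I_B·R_E, so I_B = (3.08 − 0.7) / (42.7 + 121×1.8) = 0.00915 mA.
I_C = β·I_B = 120×0.00915 = 1.1 mA, and I_E = (β+1)I_B = 1.11 mA.
V_CE = V_CC − I_C·R_C − I_E·R_E = 13 − 1.1×8.2 − 1.11×1.8 = 2 V.
V_CE = 2 V > 0.2 V confirms active-region operation.

V_CE ≈ 2 V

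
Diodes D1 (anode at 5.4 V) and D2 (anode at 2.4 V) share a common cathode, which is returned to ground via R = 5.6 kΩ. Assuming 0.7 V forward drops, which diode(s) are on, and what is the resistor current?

Assume both conduct. Then node N would need to be at both 5.4−0.7 = 4.7 V and 2.4−0.7 = 1.7 V, which is impossible.
Assume only D1 conducts: V_N = 5.4 − 0.7 = 4.7 V, so I_R = 4.7/5.6 = 0.839 mA.
Check D2: its anode-to-cathode voltage is 2.4 − 4.7 = -2.3 V < 0.7 V, so it is off. The assumption is consistent.

Only D1 conducts; I_R ≈ 0.84 mA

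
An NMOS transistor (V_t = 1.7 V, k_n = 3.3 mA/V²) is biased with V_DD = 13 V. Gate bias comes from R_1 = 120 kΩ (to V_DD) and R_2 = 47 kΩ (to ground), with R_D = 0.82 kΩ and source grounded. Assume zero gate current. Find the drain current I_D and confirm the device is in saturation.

V_G = V_DD·R_2/(R_1+R_2) = 13×47/167 = 3.66 V. With the source grounded, V_GS = V_G = 3.66 V.
Assume saturation: I_D = (k_n/2)(V_GS − V_t)² = (3.3/2)×(3.66 − 1.7)² = 1.65×1.96² = 6.33 mA.
V_DS = V_DD − I_D·R_D = 13 − 6.33×0.82 = 7.81 V.
Saturation requires V_DS ≥ V_GS − V_t = 1.96 V; 7.81 ≥ 1.96 ✓.

I_D ≈ 6.3 mA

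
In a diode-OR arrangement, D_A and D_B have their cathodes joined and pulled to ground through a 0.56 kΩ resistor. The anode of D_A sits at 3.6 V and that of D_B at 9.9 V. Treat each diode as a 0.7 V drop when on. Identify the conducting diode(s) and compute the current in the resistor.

Only D_B conducts; I_R ≈ 16 mA

Assume both conduct. Then node N would need to be at both 3.6−0.7 = 2.9 V and 9.9−0.7 = 9.2 V, which is impossible.
Assume only D_B conducts: V_N = 9.9 − 0.7 = 9.2 V, so I_R = 9.2/0.56 = 16.4 mA.
Check D_A: its anode-to-cathode voltage is 3.6 − 9.2 = -5.6 V < 0.7 V, so it is off. The assumption is consistent.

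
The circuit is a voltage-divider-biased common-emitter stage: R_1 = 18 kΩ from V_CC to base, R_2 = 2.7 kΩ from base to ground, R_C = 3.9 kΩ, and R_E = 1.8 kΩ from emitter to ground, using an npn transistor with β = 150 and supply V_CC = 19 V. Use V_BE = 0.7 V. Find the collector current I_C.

Thevenize the base divider: V_Th = V_CC·R_2/(R_1+R_2) = 19×2.7/20.7 = 2.48 V, R_Th = R_1‖R_2 = 2.35 kΩ.
Base-emitter loop: V_Th = I_B·R_Th + V_BE + (β+1)I_B·R_E, so I_B = (2.48 − 0.7) / (2.35 + 151×1.8) = 0.00649 mA.
I_C = β·I_B = 150×0.00649 = 0.973 mA, and I_E = (β+1)I_B = 0.979 mA.
V_CE = V_CC − I_C·R_C − I_E·R_E = 19 − 0.973×3.9 − 0.979×1.8 = 13.4 V.
V_CE = 13.4 V > 0.2 V confirms active-region operation.

I_C ≈ 0.97 mA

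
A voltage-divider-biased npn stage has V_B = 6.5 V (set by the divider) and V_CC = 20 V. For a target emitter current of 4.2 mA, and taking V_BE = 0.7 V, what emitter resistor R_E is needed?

V_E = V_B − V_BE = 6.5 − 0.7 = 5.8 V.
R_E = V_E / I_E = 5.8 / 4.2 = 1.38 kΩ.

R_E ≈ 1.4 kΩ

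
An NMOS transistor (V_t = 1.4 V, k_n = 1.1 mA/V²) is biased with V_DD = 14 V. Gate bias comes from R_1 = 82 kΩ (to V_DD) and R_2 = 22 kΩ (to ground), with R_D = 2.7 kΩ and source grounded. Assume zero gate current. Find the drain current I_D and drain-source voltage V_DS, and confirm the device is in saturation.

I_D ≈ 1.3 mA, V_DS ≈ 10 V

V_G = V_DD·R_2/(R_1+R_2) = 14×22/104 = 2.96 V. With the source grounded, V_GS = V_G = 2.96 V.
Assume saturation: I_D = (k_n/2)(V_GS − V_t)² = (1.1/2)×(2.96 − 1.4)² = 0.55×1.56² = 1.34 mA.
V_DS = V_DD − I_D·R_D = 14 − 1.34×2.7 = 10.4 V.
Saturation requires V_DS ≥ V_GS − V_t = 1.56 V; 10.4 ≥ 1.56 ✓.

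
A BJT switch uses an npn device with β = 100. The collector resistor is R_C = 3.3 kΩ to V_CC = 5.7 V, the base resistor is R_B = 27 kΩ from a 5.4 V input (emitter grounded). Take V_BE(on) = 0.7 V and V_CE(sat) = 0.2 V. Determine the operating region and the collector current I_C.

Assume active: I_B = (5.4 − 0.7)/27 = 0.174 mA, giving I_C = β·I_B = 17.4 mA.
But then V_CE = 5.7 − 17.4×3.3 = -51.7 V < V_CE(sat) = 0.2 V — impossible in the active region.
So the transistor is saturated. With V_CE = 0.2 V, I_C = (V_CC − 0.2)/R_C = 5.5/3.3 = 1.67 mA.
Check: β·I_B = 17.4 mA > I_C = 1.67 mA, confirming saturation.

saturation; I_C ≈ 1.7 mA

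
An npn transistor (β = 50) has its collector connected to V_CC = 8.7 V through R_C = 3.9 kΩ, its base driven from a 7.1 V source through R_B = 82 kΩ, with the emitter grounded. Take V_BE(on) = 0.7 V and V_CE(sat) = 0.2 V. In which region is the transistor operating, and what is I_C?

saturation; I_C ≈ 2.2 mA

Assume active: I_B = (7.1 − 0.7)/82 = 0.078 mA, giving I_C = β·I_B = 3.9 mA.
But then V_CE = 8.7 − 3.9×3.9 = -6.52 V < V_CE(sat) = 0.2 V — impossible in the active region.
So the transistor is saturated. With V_CE = 0.2 V, I_C = (V_CC − 0.2)/R_C = 8.5/3.9 = 2.18 mA.
Check: β·I_B = 3.9 mA > I_C = 2.18 mA, confirming saturation.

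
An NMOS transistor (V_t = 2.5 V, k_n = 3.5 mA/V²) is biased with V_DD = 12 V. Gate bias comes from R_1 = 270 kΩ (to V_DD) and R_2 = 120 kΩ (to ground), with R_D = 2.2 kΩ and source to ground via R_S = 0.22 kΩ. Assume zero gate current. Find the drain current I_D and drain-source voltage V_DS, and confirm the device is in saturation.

V_G = V_DD·R_2/(R_1+R_2) = 12×120/390 = 3.69 V.
Assume saturation: I_D = (k_n/2)(V_GS − V_t)² with V_GS = V_G − I_D·R_S = 3.69 − 0.22·I_D.
Substituting gives 0.0847·I_D² − 1.92·I_D + 2.49 = 0, with roots I_D = 1.38 or 21.3 mA.
The root I_D = 21.3 mA gives V_GS = -0.986 V ≤ V_t, so take I_D = 1.38 mA.
Then V_GS = 3.39 V and V_DS = V_DD − I_D(R_D+R_S) = 12 − 1.38×2.42 = 8.66 V.
Saturation requires V_DS ≥ V_GS − V_t = 0.888 V; 8.66 ≥ 0.888 ✓.

I_D ≈ 1.4 mA, V_DS ≈ 8.7 V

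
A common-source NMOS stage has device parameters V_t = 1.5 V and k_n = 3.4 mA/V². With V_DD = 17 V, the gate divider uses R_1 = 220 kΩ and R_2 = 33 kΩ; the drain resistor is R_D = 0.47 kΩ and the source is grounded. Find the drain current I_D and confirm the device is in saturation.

I_D ≈ 0.87 mA

V_G = V_DD·R_2/(R_1+R_2) = 17×33/253 = 2.22 V. With the source grounded, V_GS = V_G = 2.22 V.
Assume saturation: I_D = (k_n/2)(V_GS − V_t)² = (3.4/2)×(2.22 − 1.5)² = 1.7×0.717² = 0.875 mA.
V_DS = V_DD − I_D·R_D = 17 − 0.875×0.47 = 16.6 V.
Saturation requires V_DS ≥ V_GS − V_t = 0.717 V; 16.6 ≥ 0.717 ✓.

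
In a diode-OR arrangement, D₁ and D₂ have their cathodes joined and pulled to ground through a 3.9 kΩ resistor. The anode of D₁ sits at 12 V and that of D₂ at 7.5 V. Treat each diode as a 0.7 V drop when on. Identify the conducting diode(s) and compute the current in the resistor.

Only D₁ conducts; I_R ≈ 2.9 mA

Assume both conduct. Then node N would need to be at both 12−0.7 = 11.3 V and 7.5−0.7 = 6.8 V, which is impossible.
Assume only D₁ conducts: V_N = 12 − 0.7 = 11.3 V, so I_R = 11.3/3.9 = 2.9 mA.
Check D₂: its anode-to-cathode voltage is 7.5 − 11.3 = -3.8 V < 0.7 V, so it is off. The assumption is consistent.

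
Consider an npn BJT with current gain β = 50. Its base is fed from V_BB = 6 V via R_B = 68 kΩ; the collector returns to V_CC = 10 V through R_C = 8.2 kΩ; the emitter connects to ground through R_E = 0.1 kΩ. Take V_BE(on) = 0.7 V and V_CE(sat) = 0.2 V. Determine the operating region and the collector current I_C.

Assume active: I_B = (6 − 0.7)/(68 + 51×0.1) = 0.0725 mA, I_C = β·I_B = 3.63 mA.
Then V_CE = 10 − 3.63×8.2 − 3.7×0.1 = -20.1 V < 0.2 V — the active assumption fails.
Re-solve with V_CE = 0.2 V. KCL at the emitter: V_E/R_E = (V_BB−0.7−V_E)/R_B + (V_CC−0.2−V_E)/R_C, giving V_E = 0.126 V.
I_C = (V_CC − 0.2 − V_E)/R_C = (9.8 − 0.126)/8.2 = 1.18 mA.
Check: I_B = (5.3 − 0.126)/68 = 0.0761 mA, and β·I_B = 3.8 mA > I_C, confirming saturation.

saturation; I_C ≈ 1.2 mA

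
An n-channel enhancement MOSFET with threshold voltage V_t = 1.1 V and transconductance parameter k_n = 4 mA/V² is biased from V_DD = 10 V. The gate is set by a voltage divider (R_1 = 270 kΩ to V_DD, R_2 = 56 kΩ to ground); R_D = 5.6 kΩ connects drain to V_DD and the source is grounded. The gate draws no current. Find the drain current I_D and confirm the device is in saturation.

I_D ≈ 0.76 mA

V_G = V_DD·R_2/(R_1+R_2) = 10×56/326 = 1.72 V. With the source grounded, V_GS = V_G = 1.72 V.
Assume saturation: I_D = (k_n/2)(V_GS − V_t)² = (4/2)×(1.72 − 1.1)² = 2×0.618² = 0.763 mA.
V_DS = V_DD − I_D·R_D = 10 − 0.763×5.6 = 5.73 V.
Saturation requires V_DS ≥ V_GS − V_t = 0.618 V; 5.73 ≥ 0.618 ✓.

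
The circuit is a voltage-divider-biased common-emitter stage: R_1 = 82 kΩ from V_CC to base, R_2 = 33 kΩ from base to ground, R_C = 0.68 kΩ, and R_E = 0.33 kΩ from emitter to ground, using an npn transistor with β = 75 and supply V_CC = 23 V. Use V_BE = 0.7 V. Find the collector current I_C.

Thevenize the base divider: V_Th = V_CC·R_2/(R_1+R_2) = 23×33/115 = 6.6 V, R_Th = R_1‖R_2 = 23.5 kΩ.
Base-emitter loop: V_Th = I_B·R_Th + V_BE + (β+1)I_B·R_E, so I_B = (6.6 − 0.7) / (23.5 + 76×0.33) = 0.121 mA.
I_C = β·I_B = 75×0.121 = 9.1 mA, and I_E = (β+1)I_B = 9.22 mA.
V_CE = V_CC − I_C·R_C − I_E·R_E = 23 − 9.1×0.68 − 9.22×0.33 = 13.8 V.
V_CE = 13.8 V > 0.2 V confirms active-region operation.

I_C ≈ 9.1 mA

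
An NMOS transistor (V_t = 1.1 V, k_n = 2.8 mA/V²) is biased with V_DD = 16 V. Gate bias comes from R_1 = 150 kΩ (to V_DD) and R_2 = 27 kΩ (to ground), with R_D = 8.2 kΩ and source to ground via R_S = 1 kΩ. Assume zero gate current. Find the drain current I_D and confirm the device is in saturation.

V_G = V_DD·R_2/(R_1+R_2) = 16×27/177 = 2.44 V.
Assume saturation: I_D = (k_n/2)(V_GS − V_t)² with V_GS = V_G − I_D·R_S = 2.44 − 1·I_D.
Substituting gives 1.4·I_D² − 4.75·I_D + 2.52 = 0, with roots I_D = 0.656 or 2.74 mA.
The root I_D = 2.74 mA gives V_GS = -0.299 V ≤ V_t, so take I_D = 0.656 mA.
Then V_GS = 1.78 V and V_DS = V_DD − I_D(R_D+R_S) = 16 − 0.656×9.2 = 9.96 V.
Saturation requires V_DS ≥ V_GS − V_t = 0.685 V; 9.96 ≥ 0.685 ✓.

I_D ≈ 0.66 mA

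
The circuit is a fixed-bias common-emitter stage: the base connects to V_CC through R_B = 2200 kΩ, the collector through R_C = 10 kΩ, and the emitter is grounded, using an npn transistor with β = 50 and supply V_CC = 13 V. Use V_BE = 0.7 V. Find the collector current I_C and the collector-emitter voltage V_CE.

I_C ≈ 0.28 mA, V_CE ≈ 10 V

Base loop: V_CC = I_B·R_B + V_BE, so I_B = (13 − 0.7)/2200 kΩ = 0.00559 mA.
In the active region I_C = β·I_B = 50 × 0.00559 = 0.28 mA.
Collector loop: V_CE = V_CC − I_C·R_C = 13 − 0.28×10 = 10.2 V.
Since V_CE = 10.2 V > V_CE(sat) ≈ 0.2 V, the transistor is in the active region as assumed.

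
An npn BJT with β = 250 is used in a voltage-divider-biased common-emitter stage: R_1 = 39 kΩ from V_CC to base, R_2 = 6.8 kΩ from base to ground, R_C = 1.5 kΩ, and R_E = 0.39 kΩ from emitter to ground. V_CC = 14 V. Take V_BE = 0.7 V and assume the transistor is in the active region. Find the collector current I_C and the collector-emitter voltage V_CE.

I_C ≈ 3.3 mA, V_CE ≈ 7.7 V

Thevenize the base divider: V_Th = V_CC·R_2/(R_1+R_2) = 14×6.8/45.8 = 2.08 V, R_Th = R_1‖R_2 = 5.79 kΩ.
Base-emitter loop: V_Th = I_B·R_Th + V_BE + (β+1)I_B·R_E, so I_B = (2.08 − 0.7) / (5.79 + 251×0.39) = 0.0133 mA.
I_C = β·I_B = 250×0.0133 = 3.32 mA, and I_E = (β+1)I_B = 3.34 mA.
V_CE = V_CC − I_C·R_C − I_E·R_E = 14 − 3.32×1.5 − 3.34×0.39 = 7.71 V.
V_CE = 7.71 V > 0.2 V confirms active-region operation.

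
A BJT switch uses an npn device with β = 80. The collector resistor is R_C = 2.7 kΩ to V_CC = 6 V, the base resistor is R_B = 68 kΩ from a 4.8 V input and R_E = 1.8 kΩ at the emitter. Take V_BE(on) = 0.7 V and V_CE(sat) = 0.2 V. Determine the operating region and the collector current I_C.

Assume active: I_B = (4.8 − 0.7)/(68 + 81×1.8) = 0.0192 mA, I_C = β·I_B = 1.53 mA.
Then V_CE = 6 − 1.53×2.7 − 1.55×1.8 = -0.938 V < 0.2 V — the active assumption fails.
Re-solve with V_CE = 0.2 V. KCL at the emitter: V_E/R_E = (V_BB−0.7−V_E)/R_B + (V_CC−0.2−V_E)/R_C, giving V_E = 2.35 V.
I_C = (V_CC − 0.2 − V_E)/R_C = (5.8 − 2.35)/2.7 = 1.28 mA.
Check: I_B = (4.1 − 2.35)/68 = 0.0258 mA, and β·I_B = 2.06 mA > I_C, confirming saturation.

saturation; I_C ≈ 1.3 mA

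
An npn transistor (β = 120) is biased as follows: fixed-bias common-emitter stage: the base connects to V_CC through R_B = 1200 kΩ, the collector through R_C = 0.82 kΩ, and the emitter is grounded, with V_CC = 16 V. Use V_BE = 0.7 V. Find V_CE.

Base loop: V_CC = I_B·R_B + V_BE, so I_B = (16 − 0.7)/1200 kΩ = 0.0128 mA.
In the active region I_C = β·I_B = 120 × 0.0128 = 1.53 mA.
Collector loop: V_CE = V_CC − I_C·R_C = 16 − 1.53×0.82 = 14.7 V.
Since V_CE = 14.7 V > V_CE(sat) ≈ 0.2 V, the transistor is in the active region as assumed.

V_CE ≈ 15 V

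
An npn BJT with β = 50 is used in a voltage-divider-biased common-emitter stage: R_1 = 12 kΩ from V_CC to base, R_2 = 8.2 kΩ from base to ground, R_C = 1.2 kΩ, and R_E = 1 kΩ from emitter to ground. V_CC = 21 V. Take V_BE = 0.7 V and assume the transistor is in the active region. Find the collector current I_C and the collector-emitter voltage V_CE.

I_C ≈ 7 mA, V_CE ≈ 5.5 V

Thevenize the base divider: V_Th = V_CC·R_2/(R_1+R_2) = 21×8.2/20.2 = 8.52 V, R_Th = R_1‖R_2 = 4.87 kΩ.
Base-emitter loop: V_Th = I_B·R_Th + V_BE + (β+1)I_B·R_E, so I_B = (8.52 − 0.7) / (4.87 + 51×1) = 0.14 mA.
I_C = β·I_B = 50×0.14 = 7 mA, and I_E = (β+1)I_B = 7.14 mA.
V_CE = V_CC − I_C·R_C − I_E·R_E = 21 − 7×1.2 − 7.14×1 = 5.45 V.
V_CE = 5.45 V > 0.2 V confirms active-region operation.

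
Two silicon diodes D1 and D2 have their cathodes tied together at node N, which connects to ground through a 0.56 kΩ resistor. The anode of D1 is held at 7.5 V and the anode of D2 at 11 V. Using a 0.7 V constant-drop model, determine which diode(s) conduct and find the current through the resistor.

Assume both conduct. Then node N would need to be at both 7.5−0.7 = 6.8 V and 11−0.7 = 10.3 V, which is impossible.
Assume only D2 conducts: V_N = 11 − 0.7 = 10.3 V, so I_R = 10.3/0.56 = 18.4 mA.
Check D1: its anode-to-cathode voltage is 7.5 − 10.3 = -2.8 V < 0.7 V, so it is off. The assumption is consistent.

Only D2 conducts; I_R ≈ 18 mA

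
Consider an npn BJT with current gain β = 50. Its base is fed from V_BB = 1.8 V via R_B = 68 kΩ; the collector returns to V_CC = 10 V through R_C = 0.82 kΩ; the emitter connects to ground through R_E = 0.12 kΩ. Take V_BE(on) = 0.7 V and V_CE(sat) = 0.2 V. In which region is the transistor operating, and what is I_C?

active; I_C ≈ 0.74 mA

Assume active. Base-emitter loop: I_B = (V_BB − V_BE)/(R_B + (β+1)R_E) = (1.8 − 0.7)/(68 + 51×0.12) = 0.0148 mA.
I_C = β·I_B = 50×0.0148 = 0.742 mA.
V_CE = V_CC − I_C·R_C − I_E·R_E = 10 − 0.742×0.82 − 0.757×0.12 = 9.3 V > V_CE(sat), so the active-region assumption holds.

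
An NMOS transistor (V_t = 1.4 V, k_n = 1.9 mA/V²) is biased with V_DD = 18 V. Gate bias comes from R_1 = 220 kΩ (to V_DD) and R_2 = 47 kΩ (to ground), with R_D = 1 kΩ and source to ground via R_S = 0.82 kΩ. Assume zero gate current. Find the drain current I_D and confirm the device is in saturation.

I_D ≈ 0.94 mA

V_G = V_DD·R_2/(R_1+R_2) = 18×47/267 = 3.17 V.
Assume saturation: I_D = (k_n/2)(V_GS − V_t)² with V_GS = V_G − I_D·R_S = 3.17 − 0.82·I_D.
Substituting gives 0.639·I_D² − 3.76·I_D + 2.97 = 0, with roots I_D = 0.942 or 4.94 mA.
The root I_D = 4.94 mA gives V_GS = -0.88 V ≤ V_t, so take I_D = 0.942 mA.
Then V_GS = 2.4 V and V_DS = V_DD − I_D(R_D+R_S) = 18 − 0.942×1.82 = 16.3 V.
Saturation requires V_DS ≥ V_GS − V_t = 0.996 V; 16.3 ≥ 0.996 ✓.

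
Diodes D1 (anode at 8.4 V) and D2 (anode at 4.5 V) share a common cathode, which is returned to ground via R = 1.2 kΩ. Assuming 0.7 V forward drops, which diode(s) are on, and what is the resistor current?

Only D1 conducts; I_R ≈ 6.4 mA

Assume both conduct. Then node N would need to be at both 8.4−0.7 = 7.7 V and 4.5−0.7 = 3.8 V, which is impossible.
Assume only D1 conducts: V_N = 8.4 − 0.7 = 7.7 V, so I_R = 7.7/1.2 = 6.42 mA.
Check D2: its anode-to-cathode voltage is 4.5 − 7.7 = -3.2 V < 0.7 V, so it is off. The assumption is consistent.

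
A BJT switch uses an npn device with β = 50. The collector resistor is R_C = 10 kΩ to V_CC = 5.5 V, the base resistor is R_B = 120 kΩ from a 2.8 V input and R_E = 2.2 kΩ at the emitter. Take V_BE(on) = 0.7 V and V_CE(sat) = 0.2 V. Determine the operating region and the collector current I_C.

Assume active: I_B = (2.8 − 0.7)/(120 + 51×2.2) = 0.00904 mA, I_C = β·I_B = 0.452 mA.
Then V_CE = 5.5 − 0.452×10 − 0.461×2.2 = -0.0367 V < 0.2 V — the active assumption fails.
Re-solve with V_CE = 0.2 V. KCL at the emitter: V_E/R_E = (V_BB−0.7−V_E)/R_B + (V_CC−0.2−V_E)/R_C, giving V_E = 0.973 V.
I_C = (V_CC − 0.2 − V_E)/R_C = (5.3 − 0.973)/10 = 0.433 mA.
Check: I_B = (2.1 − 0.973)/120 = 0.00939 mA, and β·I_B = 0.47 mA > I_C, confirming saturation.

saturation; I_C ≈ 0.43 mA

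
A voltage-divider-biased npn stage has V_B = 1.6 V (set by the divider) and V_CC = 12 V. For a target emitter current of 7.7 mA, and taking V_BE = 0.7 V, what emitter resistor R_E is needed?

V_E = V_B − V_BE = 1.6 − 0.7 = 0.9 V.
R_E = V_E / I_E = 0.9 / 7.7 = 0.117 kΩ.

R_E ≈ 0.12 kΩ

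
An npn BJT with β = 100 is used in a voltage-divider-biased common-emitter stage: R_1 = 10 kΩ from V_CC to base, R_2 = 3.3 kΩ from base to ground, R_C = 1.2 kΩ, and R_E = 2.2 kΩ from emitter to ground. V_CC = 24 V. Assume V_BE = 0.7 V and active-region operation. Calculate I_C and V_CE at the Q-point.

Thevenize the base divider: V_Th = V_CC·R_2/(R_1+R_2) = 24×3.3/13.3 = 5.95 V, R_Th = R_1‖R_2 = 2.48 kΩ.
Base-emitter loop: V_Th = I_B·R_Th + V_BE + (β+1)I_B·R_E, so I_B = (5.95 − 0.7) / (2.48 + 101×2.2) = 0.0234 mA.
I_C = β·I_B = 100×0.0234 = 2.34 mA, and I_E = (β+1)I_B = 2.36 mA.
V_CE = V_CC − I_C·R_C − I_E·R_E = 24 − 2.34×1.2 − 2.36×2.2 = 16 V.
V_CE = 16 V > 0.2 V confirms active-region operation.

I_C ≈ 2.3 mA, V_CE ≈ 16 V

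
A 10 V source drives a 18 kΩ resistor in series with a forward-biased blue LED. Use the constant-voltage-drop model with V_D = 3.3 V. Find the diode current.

I ≈ 0.37 mA

KVL around the loop: 10 = V_D + I·R = 3.3 + I × 18 kΩ.
So I = (10 − 3.3) / 18 kΩ = 6.7 / 18 = 0.372 mA.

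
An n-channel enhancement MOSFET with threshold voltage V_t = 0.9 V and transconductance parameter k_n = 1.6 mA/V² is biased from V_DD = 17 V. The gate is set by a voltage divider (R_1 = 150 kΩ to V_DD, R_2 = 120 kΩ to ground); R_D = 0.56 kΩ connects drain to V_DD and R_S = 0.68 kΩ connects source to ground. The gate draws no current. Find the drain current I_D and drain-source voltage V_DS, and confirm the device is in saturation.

V_G = V_DD·R_2/(R_1+R_2) = 17×120/270 = 7.56 V.
Assume saturation: I_D = (k_n/2)(V_GS − V_t)² with V_GS = V_G − I_D·R_S = 7.56 − 0.68·I_D.
Substituting gives 0.37·I_D² − 8.24·I_D + 35.4 = 0, with roots I_D = 5.82 or 16.5 mA.
The root I_D = 16.5 mA gives V_GS = -3.64 V ≤ V_t, so take I_D = 5.82 mA.
Then V_GS = 3.6 V and V_DS = V_DD − I_D(R_D+R_S) = 17 − 5.82×1.24 = 9.78 V.
Saturation requires V_DS ≥ V_GS − V_t = 2.7 V; 9.78 ≥ 2.7 ✓.

I_D ≈ 5.8 mA, V_DS ≈ 9.8 V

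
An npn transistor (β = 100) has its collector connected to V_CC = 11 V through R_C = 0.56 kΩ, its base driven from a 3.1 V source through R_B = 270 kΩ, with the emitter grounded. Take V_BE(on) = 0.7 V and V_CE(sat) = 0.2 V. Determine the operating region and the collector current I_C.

Assume active. Base-emitter loop: I_B = (V_BB − V_BE)/R_B = (3.1 − 0.7)/270 = 0.00889 mA.
I_C = β·I_B = 100×0.00889 = 0.889 mA.
V_CE = V_CC − I_C·R_C = 11 − 0.889×0.56 = 10.5 V > V_CE(sat), so the active-region assumption holds.

active; I_C ≈ 0.89 mA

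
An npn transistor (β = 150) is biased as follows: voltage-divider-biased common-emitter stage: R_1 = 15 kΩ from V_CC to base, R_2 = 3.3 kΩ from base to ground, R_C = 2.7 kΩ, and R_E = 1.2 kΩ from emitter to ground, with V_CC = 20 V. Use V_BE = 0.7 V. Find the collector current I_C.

I_C ≈ 2.4 mA

Thevenize the base divider: V_Th = V_CC·R_2/(R_1+R_2) = 20×3.3/18.3 = 3.61 V, R_Th = R_1‖R_2 = 2.7 kΩ.
Base-emitter loop: V_Th = I_B·R_Th + V_BE + (β+1)I_B·R_E, so I_B = (3.61 − 0.7) / (2.7 + 151×1.2) = 0.0158 mA.
I_C = β·I_B = 150×0.0158 = 2.37 mA, and I_E = (β+1)I_B = 2.39 mA.
V_CE = V_CC − I_C·R_C − I_E·R_E = 20 − 2.37×2.7 − 2.39×1.2 = 10.7 V.
V_CE = 10.7 V > 0.2 V confirms active-region operation.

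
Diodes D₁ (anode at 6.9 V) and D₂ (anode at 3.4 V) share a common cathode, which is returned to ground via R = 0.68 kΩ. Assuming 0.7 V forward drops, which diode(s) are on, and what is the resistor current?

Only D₁ conducts; I_R ≈ 9.1 mA

Assume both conduct. Then node N would need to be at both 6.9−0.7 = 6.2 V and 3.4−0.7 = 2.7 V, which is impossible.
Assume only D₁ conducts: V_N = 6.9 − 0.7 = 6.2 V, so I_R = 6.2/0.68 = 9.12 mA.
Check D₂: its anode-to-cathode voltage is 3.4 − 6.2 = -2.8 V < 0.7 V, so it is off. The assumption is consistent.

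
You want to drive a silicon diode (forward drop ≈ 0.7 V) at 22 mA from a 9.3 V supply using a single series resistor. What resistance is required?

R ≈ 0.39 kΩ

The resistor drops V_S − V_D = 9.3 − 0.7 = 8.6 V at 22 mA.
R = 8.6 V / 22 mA = 0.391 kΩ.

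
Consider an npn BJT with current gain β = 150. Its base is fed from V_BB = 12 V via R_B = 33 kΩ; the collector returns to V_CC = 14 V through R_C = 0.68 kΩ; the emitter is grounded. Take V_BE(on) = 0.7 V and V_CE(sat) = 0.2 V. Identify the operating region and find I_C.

saturation; I_C ≈ 20 mA

Assume active: I_B = (12 − 0.7)/33 = 0.342 mA, giving I_C = β·I_B = 51.4 mA.
But then V_CE = 14 − 51.4×0.68 = -20.9 V < V_CE(sat) = 0.2 V — impossible in the active region.
So the transistor is saturated. With V_CE = 0.2 V, I_C = (V_CC − 0.2)/R_C = 13.8/0.68 = 20.3 mA.
Check: β·I_B = 51.4 mA > I_C = 20.3 mA, confirming saturation.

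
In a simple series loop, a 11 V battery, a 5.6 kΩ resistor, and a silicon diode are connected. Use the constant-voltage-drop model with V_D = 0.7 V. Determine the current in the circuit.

I ≈ 1.8 mA

KVL around the loop: 11 = V_D + I·R = 0.7 + I × 5.6 kΩ.
So I = (11 − 0.7) / 5.6 kΩ = 10.3 / 5.6 = 1.84 mA.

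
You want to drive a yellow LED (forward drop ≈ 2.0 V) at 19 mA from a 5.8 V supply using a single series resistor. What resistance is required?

R ≈ 0.2 kΩ

The resistor drops V_S − V_D = 5.8 − 2.0 = 3.8 V at 19 mA.
R = 3.8 V / 19 mA = 0.2 kΩ.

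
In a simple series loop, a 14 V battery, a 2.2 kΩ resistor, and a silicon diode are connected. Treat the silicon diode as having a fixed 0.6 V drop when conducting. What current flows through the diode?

I ≈ 6.1 mA

KVL around the loop: 14 = V_D + I·R = 0.6 + I × 2.2 kΩ.
So I = (14 − 0.6) / 2.2 kΩ = 13.4 / 2.2 = 6.09 mA.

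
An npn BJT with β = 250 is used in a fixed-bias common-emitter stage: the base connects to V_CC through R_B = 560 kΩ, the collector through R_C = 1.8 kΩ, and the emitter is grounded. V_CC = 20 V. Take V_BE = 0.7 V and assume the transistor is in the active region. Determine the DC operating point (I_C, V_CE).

Base loop: V_CC = I_B·R_B + V_BE, so I_B = (20 − 0.7)/560 kΩ = 0.0345 mA.
In the active region I_C = β·I_B = 250 × 0.0345 = 8.62 mA.
Collector loop: V_CE = V_CC − I_C·R_C = 20 − 8.62×1.8 = 4.49 V.
Since V_CE = 4.49 V > V_CE(sat) ≈ 0.2 V, the transistor is in the active region as assumed.

I_C ≈ 8.6 mA, V_CE ≈ 4.5 V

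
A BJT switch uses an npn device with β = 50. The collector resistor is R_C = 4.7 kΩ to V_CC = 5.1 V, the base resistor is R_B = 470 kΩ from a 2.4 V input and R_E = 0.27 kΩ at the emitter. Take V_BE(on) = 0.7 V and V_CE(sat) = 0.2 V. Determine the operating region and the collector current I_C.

Assume active. Base-emitter loop: I_B = (V_BB − V_BE)/(R_B + (β+1)R_E) = (2.4 − 0.7)/(470 + 51×0.27) = 0.00351 mA.
I_C = β·I_B = 50×0.00351 = 0.176 mA.
V_CE = V_CC − I_C·R_C − I_E·R_E = 5.1 − 0.176×4.7 − 0.179×0.27 = 4.23 V > V_CE(sat), so the active-region assumption holds.

active; I_C ≈ 0.18 mA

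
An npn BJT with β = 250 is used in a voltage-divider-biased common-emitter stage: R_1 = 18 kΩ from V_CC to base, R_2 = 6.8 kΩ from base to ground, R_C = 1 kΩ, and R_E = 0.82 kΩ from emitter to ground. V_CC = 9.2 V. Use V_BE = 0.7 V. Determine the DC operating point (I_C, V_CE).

Thevenize the base divider: V_Th = V_CC·R_2/(R_1+R_2) = 9.2×6.8/24.8 = 2.52 V, R_Th = R_1‖R_2 = 4.94 kΩ.
Base-emitter loop: V_Th = I_B·R_Th + V_BE + (β+1)I_B·R_E, so I_B = (2.52 − 0.7) / (4.94 + 251×0.82) = 0.00865 mA.
I_C = β·I_B = 250×0.00865 = 2.16 mA, and I_E = (β+1)I_B = 2.17 mA.
V_CE = V_CC − I_C·R_C − I_E·R_E = 9.2 − 2.16×1 − 2.17×0.82 = 5.26 V.
V_CE = 5.26 V > 0.2 V confirms active-region operation.

I_C ≈ 2.2 mA, V_CE ≈ 5.3 V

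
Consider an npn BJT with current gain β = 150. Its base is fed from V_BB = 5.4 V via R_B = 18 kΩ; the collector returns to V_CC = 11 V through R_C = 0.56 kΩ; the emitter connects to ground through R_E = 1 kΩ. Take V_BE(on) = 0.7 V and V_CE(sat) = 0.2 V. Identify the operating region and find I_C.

active; I_C ≈ 4.2 mA

Assume active. Base-emitter loop: I_B = (V_BB − V_BE)/(R_B + (β+1)R_E) = (5.4 − 0.7)/(18 + 151×1) = 0.0278 mA.
I_C = β·I_B = 150×0.0278 = 4.17 mA.
V_CE = V_CC − I_C·R_C − I_E·R_E = 11 − 4.17×0.56 − 4.2×1 = 4.46 V > V_CE(sat), so the active-region assumption holds.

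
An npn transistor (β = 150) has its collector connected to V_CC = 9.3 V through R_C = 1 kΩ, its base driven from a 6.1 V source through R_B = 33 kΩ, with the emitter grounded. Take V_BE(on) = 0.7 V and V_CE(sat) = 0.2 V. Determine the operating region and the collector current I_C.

saturation; I_C ≈ 9.1 mA

Assume active: I_B = (6.1 − 0.7)/33 = 0.164 mA, giving I_C = β·I_B = 24.5 mA.
But then V_CE = 9.3 − 24.5×1 = -15.2 V < V_CE(sat) = 0.2 V — impossible in the active region.
So the transistor is saturated. With V_CE = 0.2 V, I_C = (V_CC − 0.2)/R_C = 9.1/1 = 9.1 mA.
Check: β·I_B = 24.5 mA > I_C = 9.1 mA, confirming saturation.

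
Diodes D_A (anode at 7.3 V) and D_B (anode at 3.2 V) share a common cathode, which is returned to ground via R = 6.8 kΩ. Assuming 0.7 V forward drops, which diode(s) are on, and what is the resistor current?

Assume both conduct. Then node N would need to be at both 7.3−0.7 = 6.6 V and 3.2−0.7 = 2.5 V, which is impossible.
Assume only D_A conducts: V_N = 7.3 − 0.7 = 6.6 V, so I_R = 6.6/6.8 = 0.971 mA.
Check D_B: its anode-to-cathode voltage is 3.2 − 6.6 = -3.4 V < 0.7 V, so it is off. The assumption is consistent.

Only D_A conducts; I_R ≈ 0.97 mA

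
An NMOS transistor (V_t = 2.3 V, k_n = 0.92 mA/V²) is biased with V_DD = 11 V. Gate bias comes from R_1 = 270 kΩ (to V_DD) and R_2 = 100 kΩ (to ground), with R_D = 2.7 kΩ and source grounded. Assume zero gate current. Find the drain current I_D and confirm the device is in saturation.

I_D ≈ 0.21 mA

V_G = V_DD·R_2/(R_1+R_2) = 11×100/370 = 2.97 V. With the source grounded, V_GS = V_G = 2.97 V.
Assume saturation: I_D = (k_n/2)(V_GS − V_t)² = (0.92/2)×(2.97 − 2.3)² = 0.46×0.673² = 0.208 mA.
V_DS = V_DD − I_D·R_D = 11 − 0.208×2.7 = 10.4 V.
Saturation requires V_DS ≥ V_GS − V_t = 0.673 V; 10.4 ≥ 0.673 ✓.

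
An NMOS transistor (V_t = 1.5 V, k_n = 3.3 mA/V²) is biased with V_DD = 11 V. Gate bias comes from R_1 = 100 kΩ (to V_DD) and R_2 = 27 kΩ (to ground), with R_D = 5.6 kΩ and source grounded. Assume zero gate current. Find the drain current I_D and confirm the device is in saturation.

V_G = V_DD·R_2/(R_1+R_2) = 11×27/127 = 2.34 V. With the source grounded, V_GS = V_G = 2.34 V.
Assume saturation: I_D = (k_n/2)(V_GS − V_t)² = (3.3/2)×(2.34 − 1.5)² = 1.65×0.839² = 1.16 mA.
V_DS = V_DD − I_D·R_D = 11 − 1.16×5.6 = 4.5 V.
Saturation requires V_DS ≥ V_GS − V_t = 0.839 V; 4.5 ≥ 0.839 ✓.

I_D ≈ 1.2 mA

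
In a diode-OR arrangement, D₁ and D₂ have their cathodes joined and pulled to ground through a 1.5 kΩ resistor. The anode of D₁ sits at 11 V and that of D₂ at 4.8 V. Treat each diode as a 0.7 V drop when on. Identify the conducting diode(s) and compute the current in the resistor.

Only D₁ conducts; I_R ≈ 6.9 mA

Assume both conduct. Then node N would need to be at both 11−0.7 = 10.3 V and 4.8−0.7 = 4.1 V, which is impossible.
Assume only D₁ conducts: V_N = 11 − 0.7 = 10.3 V, so I_R = 10.3/1.5 = 6.87 mA.
Check D₂: its anode-to-cathode voltage is 4.8 − 10.3 = -5.5 V < 0.7 V, so it is off. The assumption is consistent.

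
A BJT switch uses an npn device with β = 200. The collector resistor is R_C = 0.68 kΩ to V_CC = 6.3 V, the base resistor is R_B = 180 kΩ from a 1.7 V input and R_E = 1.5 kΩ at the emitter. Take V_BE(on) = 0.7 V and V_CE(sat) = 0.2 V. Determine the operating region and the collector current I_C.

Assume active. Base-emitter loop: I_B = (V_BB − V_BE)/(R_B + (β+1)R_E) = (1.7 − 0.7)/(180 + 201×1.5) = 0.00208 mA.
I_C = β·I_B = 200×0.00208 = 0.415 mA.
V_CE = V_CC − I_C·R_C − I_E·R_E = 6.3 − 0.415×0.68 − 0.417×1.5 = 5.39 V > V_CE(sat), so the active-region assumption holds.

active; I_C ≈ 0.42 mA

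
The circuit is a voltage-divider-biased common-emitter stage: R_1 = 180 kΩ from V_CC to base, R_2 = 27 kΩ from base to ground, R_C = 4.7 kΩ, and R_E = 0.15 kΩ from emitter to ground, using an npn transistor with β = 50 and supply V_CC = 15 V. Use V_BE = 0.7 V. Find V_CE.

Thevenize the base divider: V_Th = V_CC·R_2/(R_1+R_2) = 15×27/207 = 1.96 V, R_Th = R_1‖R_2 = 23.5 kΩ.
Base-emitter loop: V_Th = I_B·R_Th + V_BE + (β+1)I_B·R_E, so I_B = (1.96 − 0.7) / (23.5 + 51×0.15) = 0.0404 mA.
I_C = β·I_B = 50×0.0404 = 2.02 mA, and I_E = (β+1)I_B = 2.06 mA.
V_CE = V_CC − I_C·R_C − I_E·R_E = 15 − 2.02×4.7 − 2.06×0.15 = 5.21 V.
V_CE = 5.21 V > 0.2 V confirms active-region operation.

V_CE ≈ 5.2 V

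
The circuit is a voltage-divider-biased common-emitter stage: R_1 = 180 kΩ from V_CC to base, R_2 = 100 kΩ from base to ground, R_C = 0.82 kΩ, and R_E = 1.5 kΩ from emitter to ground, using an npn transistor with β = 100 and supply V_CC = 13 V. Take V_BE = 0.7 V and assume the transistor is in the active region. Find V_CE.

Thevenize the base divider: V_Th = V_CC·R_2/(R_1+R_2) = 13×100/280 = 4.64 V, R_Th = R_1‖R_2 = 64.3 kΩ.
Base-emitter loop: V_Th = I_B·R_Th + V_BE + (β+1)I_B·R_E, so I_B = (4.64 − 0.7) / (64.3 + 101×1.5) = 0.0183 mA.
I_C = β·I_B = 100×0.0183 = 1.83 mA, and I_E = (β+1)I_B = 1.85 mA.
V_CE = V_CC − I_C·R_C − I_E·R_E = 13 − 1.83×0.82 − 1.85×1.5 = 8.73 V.
V_CE = 8.73 V > 0.2 V confirms active-region operation.

V_CE ≈ 8.7 V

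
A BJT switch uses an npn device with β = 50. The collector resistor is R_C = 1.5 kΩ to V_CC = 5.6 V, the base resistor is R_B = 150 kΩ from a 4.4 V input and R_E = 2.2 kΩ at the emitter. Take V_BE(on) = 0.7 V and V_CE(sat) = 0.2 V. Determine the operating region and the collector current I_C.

Assume active. Base-emitter loop: I_B = (V_BB − V_BE)/(R_B + (β+1)R_E) = (4.4 − 0.7)/(150 + 51×2.2) = 0.0141 mA.
I_C = β·I_B = 50×0.0141 = 0.706 mA.
V_CE = V_CC − I_C·R_C − I_E·R_E = 5.6 − 0.706×1.5 − 0.72×2.2 = 2.96 V > V_CE(sat), so the active-region assumption holds.

active; I_C ≈ 0.71 mA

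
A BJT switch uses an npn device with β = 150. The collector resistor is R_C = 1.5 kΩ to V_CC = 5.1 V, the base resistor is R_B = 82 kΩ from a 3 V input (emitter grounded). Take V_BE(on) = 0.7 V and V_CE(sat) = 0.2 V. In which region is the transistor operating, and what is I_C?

saturation; I_C ≈ 3.3 mA

Assume active: I_B = (3 − 0.7)/82 = 0.028 mA, giving I_C = β·I_B = 4.21 mA.
But then V_CE = 5.1 − 4.21×1.5 = -1.21 V < V_CE(sat) = 0.2 V — impossible in the active region.
So the transistor is saturated. With V_CE = 0.2 V, I_C = (V_CC − 0.2)/R_C = 4.9/1.5 = 3.27 mA.
Check: β·I_B = 4.21 mA > I_C = 3.27 mA, confirming saturation.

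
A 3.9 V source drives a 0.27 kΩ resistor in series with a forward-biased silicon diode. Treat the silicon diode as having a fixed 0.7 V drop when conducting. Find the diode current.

I ≈ 12 mA

KVL around the loop: 3.9 = V_D + I·R = 0.7 + I × 0.27 kΩ.
So I = (3.9 − 0.7) / 0.27 kΩ = 3.2 / 0.27 = 11.9 mA.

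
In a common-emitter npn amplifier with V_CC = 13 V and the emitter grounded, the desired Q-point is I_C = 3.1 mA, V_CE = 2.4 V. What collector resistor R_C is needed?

R_C ≈ 3.4 kΩ

Collector loop: V_CC = I_C·R_C + V_CE.
R_C = (V_CC − V_CE)/I_C = (13 − 2.4)/3.1 = 3.42 kΩ.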